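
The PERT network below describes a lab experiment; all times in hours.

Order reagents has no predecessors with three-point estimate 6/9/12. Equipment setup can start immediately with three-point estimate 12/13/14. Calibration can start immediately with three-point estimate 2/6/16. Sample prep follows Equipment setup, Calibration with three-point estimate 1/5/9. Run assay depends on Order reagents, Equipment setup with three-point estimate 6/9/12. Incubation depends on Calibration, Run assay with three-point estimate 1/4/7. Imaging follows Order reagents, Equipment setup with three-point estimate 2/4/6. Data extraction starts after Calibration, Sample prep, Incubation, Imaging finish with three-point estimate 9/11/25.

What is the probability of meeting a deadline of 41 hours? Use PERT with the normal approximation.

0.745

te_Order reagents = (6 + 4·9 + 12)/6 = 54/6 = 9; σ²_Order reagents = ((12−6)/6)² = 1.000
te_Equipment setup = (12 + 4·13 + 14)/6 = 78/6 = 13; σ²_Equipment setup = ((14−12)/6)² = 0.111
te_Calibration = (2 + 4·6 + 16)/6 = 42/6 = 7; σ²_Calibration = ((16−2)/6)² = 5.444
te_Sample prep = (1 + 4·5 + 9)/6 = 30/6 = 5; σ²_Sample prep = ((9−1)/6)² = 1.778
te_Run assay = (6 + 4·9 + 12)/6 = 54/6 = 9; σ²_Run assay = ((12−6)/6)² = 1.000
te_Incubation = (1 + 4·4 + 7)/6 = 24/6 = 4; σ²_Incubation = ((7−1)/6)² = 1.000
te_Imaging = (2 + 4·4 + 6)/6 = 24/6 = 4; σ²_Imaging = ((6−2)/6)² = 0.444
te_Data extraction = (9 + 4·11 + 25)/6 = 78/6 = 13; σ²_Data extraction = ((25−9)/6)² = 7.111

Forward pass:
ES_Order reagents = 0; EF_Order reagents = 9
ES_Equipment setup = 0; EF_Equipment setup = 13
ES_Calibration = 0; EF_Calibration = 7
ES_Sample prep = max(EF_Equipment setup=13, EF_Calibration=7) = 13; EF_Sample prep = 13+5 = 18
ES_Run assay = max(EF_Order reagents=9, EF_Equipment setup=13) = 13; EF_Run assay = 13+9 = 22
ES_Incubation = max(EF_Calibration=7, EF_Run assay=22) = 22; EF_Incubation = 22+4 = 26
ES_Imaging = max(EF_Order reagents=9, EF_Equipment setup=13) = 13; EF_Imaging = 13+4 = 17
ES_Data extraction = max(EF_Calibration=7, EF_Sample prep=18, EF_Incubation=26, EF_Imaging=17) = 26; EF_Data extraction = 26+13 = 39
Expected project duration μ = 39 hours. Critical path: Equipment setup → Run assay → Incubation → Data extraction.

Variance along critical path = 0.111 + 1.000 + 1.000 + 7.111 = 9.222; σ = √9.222 = 3.037 hours.
Z = (41 − 39) / 3.037 = 0.659
P(T ≤ 41) = Φ(0.659) ≈ 0.745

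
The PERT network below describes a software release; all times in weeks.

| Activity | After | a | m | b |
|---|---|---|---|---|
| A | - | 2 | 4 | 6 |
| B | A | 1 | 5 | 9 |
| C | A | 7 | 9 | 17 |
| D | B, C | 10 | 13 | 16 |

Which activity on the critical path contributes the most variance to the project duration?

te_A = (2 + 4·4 + 6)/6 = 24/6 = 4; σ²_A = ((6−2)/6)² = 0.444
te_B = (1 + 4·5 + 9)/6 = 30/6 = 5; σ²_B = ((9−1)/6)² = 1.778
te_C = (7 + 4·9 + 17)/6 = 60/6 = 10; σ²_C = ((17−7)/6)² = 2.778
te_D = (10 + 4·13 + 16)/6 = 78/6 = 13; σ²_D = ((16−10)/6)² = 1.000

Forward pass:
ES_A = 0; EF_A = 4
ES_B = 4; EF_B = 4+5 = 9
ES_C = 4; EF_C = 4+10 = 14
ES_D = max(EF_B=9, EF_C=14) = 14; EF_D = 14+13 = 27
Expected project duration μ = 27 weeks. Critical path: A → C → D.

Variances on critical path: σ²_A=0.444, σ²_C=2.778, σ²_D=1.000.
Largest is σ²_C = 2.778.

C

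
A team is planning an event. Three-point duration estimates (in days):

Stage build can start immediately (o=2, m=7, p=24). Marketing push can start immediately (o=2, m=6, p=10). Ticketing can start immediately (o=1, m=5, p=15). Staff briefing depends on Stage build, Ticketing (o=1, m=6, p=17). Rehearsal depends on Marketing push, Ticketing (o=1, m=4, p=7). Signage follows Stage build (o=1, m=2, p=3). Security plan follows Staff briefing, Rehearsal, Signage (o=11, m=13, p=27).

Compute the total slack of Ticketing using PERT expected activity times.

3 days

te_Stage build = (2 + 4·7 + 24)/6 = 54/6 = 9
te_Marketing push = (2 + 4·6 + 10)/6 = 36/6 = 6
te_Ticketing = (1 + 4·5 + 15)/6 = 36/6 = 6
te_Staff briefing = (1 + 4·6 + 17)/6 = 42/6 = 7
te_Rehearsal = (1 + 4·4 + 7)/6 = 24/6 = 4
te_Signage = (1 + 4·2 + 3)/6 = 12/6 = 2
te_Security plan = (11 + 4·13 + 27)/6 = 90/6 = 15

Forward pass:
ES_Stage build = 0; EF_Stage build = 9
ES_Marketing push = 0; EF_Marketing push = 6
ES_Ticketing = 0; EF_Ticketing = 6
ES_Staff briefing = max(EF_Stage build=9, EF_Ticketing=6) = 9; EF_Staff briefing = 9+7 = 16
ES_Rehearsal = max(EF_Marketing push=6, EF_Ticketing=6) = 6; EF_Rehearsal = 6+4 = 10
ES_Signage = 9; EF_Signage = 9+2 = 11
ES_Security plan = max(EF_Staff briefing=16, EF_Rehearsal=10, EF_Signage=11) = 16; EF_Security plan = 16+15 = 31
Expected project duration μ = 31 days. Critical path: Stage build → Staff briefing → Security plan.

Backward pass:
LF_Security plan = 31; LS_Security plan = 31−15 = 16
LF_Signage = LS_Security plan = 16; LS_Signage = 16−2 = 14
LF_Rehearsal = LS_Security plan = 16; LS_Rehearsal = 16−4 = 12
LF_Staff briefing = LS_Security plan = 16; LS_Staff briefing = 16−7 = 9
LF_Ticketing = min(LS_Staff briefing=9, LS_Rehearsal=12) = 9; LS_Ticketing = 9−6 = 3
LF_Marketing push = LS_Rehearsal = 12; LS_Marketing push = 12−6 = 6
LF_Stage build = min(LS_Staff briefing=9, LS_Signage=14) = 9; LS_Stage build = 9−9 = 0
Slack_Ticketing = LS_Ticketing − ES_Ticketing = 3 − 0 = 3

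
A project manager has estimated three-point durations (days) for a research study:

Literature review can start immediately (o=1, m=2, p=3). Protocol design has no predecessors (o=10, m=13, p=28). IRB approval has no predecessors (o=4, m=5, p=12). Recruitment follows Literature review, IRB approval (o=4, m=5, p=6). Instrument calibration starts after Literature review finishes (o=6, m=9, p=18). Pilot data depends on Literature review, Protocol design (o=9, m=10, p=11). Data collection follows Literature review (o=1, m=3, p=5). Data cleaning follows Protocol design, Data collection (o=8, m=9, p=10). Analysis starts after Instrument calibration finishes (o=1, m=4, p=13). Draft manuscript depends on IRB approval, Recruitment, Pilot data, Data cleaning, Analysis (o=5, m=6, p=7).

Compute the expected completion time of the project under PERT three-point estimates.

te_Literature review = (1 + 4·2 + 3)/6 = 12/6 = 2
te_Protocol design = (10 + 4·13 + 28)/6 = 90/6 = 15
te_IRB approval = (4 + 4·5 + 12)/6 = 36/6 = 6
te_Recruitment = (4 + 4·5 + 6)/6 = 30/6 = 5
te_Instrument calibration = (6 + 4·9 + 18)/6 = 60/6 = 10
te_Pilot data = (9 + 4·10 + 11)/6 = 60/6 = 10
te_Data collection = (1 + 4·3 + 5)/6 = 18/6 = 3
te_Data cleaning = (8 + 4·9 + 10)/6 = 54/6 = 9
te_Analysis = (1 + 4·4 + 13)/6 = 30/6 = 5
te_Draft manuscript = (5 + 4·6 + 7)/6 = 36/6 = 6

Forward pass:
ES_Literature review = 0; EF_Literature review = 2
ES_Protocol design = 0; EF_Protocol design = 15
ES_IRB approval = 0; EF_IRB approval = 6
ES_Recruitment = max(EF_Literature review=2, EF_IRB approval=6) = 6; EF_Recruitment = 6+5 = 11
ES_Instrument calibration = 2; EF_Instrument calibration = 2+10 = 12
ES_Pilot data = max(EF_Literature review=2, EF_Protocol design=15) = 15; EF_Pilot data = 15+10 = 25
ES_Data collection = 2; EF_Data collection = 2+3 = 5
ES_Data cleaning = max(EF_Protocol design=15, EF_Data collection=5) = 15; EF_Data cleaning = 15+9 = 24
ES_Analysis = 12; EF_Analysis = 12+5 = 17
ES_Draft manuscript = max(EF_IRB approval=6, EF_Recruitment=11, EF_Pilot data=25, EF_Data cleaning=24, EF_Analysis=17) = 25; EF_Draft manuscript = 25+6 = 31
Expected project duration μ = 31 days. Critical path: Protocol design → Pilot data → Draft manuscript.

31 days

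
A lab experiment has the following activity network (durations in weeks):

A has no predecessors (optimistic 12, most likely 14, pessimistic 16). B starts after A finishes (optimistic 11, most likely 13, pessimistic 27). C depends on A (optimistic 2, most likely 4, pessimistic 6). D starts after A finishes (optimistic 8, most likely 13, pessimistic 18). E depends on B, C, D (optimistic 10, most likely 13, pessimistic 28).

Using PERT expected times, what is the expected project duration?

te_A = (12 + 4·14 + 16)/6 = 84/6 = 14
te_B = (11 + 4·13 + 27)/6 = 90/6 = 15
te_C = (2 + 4·4 + 6)/6 = 24/6 = 4
te_D = (8 + 4·13 + 18)/6 = 78/6 = 13
te_E = (10 + 4·13 + 28)/6 = 90/6 = 15

Forward pass:
ES_A = 0; EF_A = 14
ES_B = 14; EF_B = 14+15 = 29
ES_C = 14; EF_C = 14+4 = 18
ES_D = 14; EF_D = 14+13 = 27
ES_E = max(EF_B=29, EF_C=18, EF_D=27) = 29; EF_E = 29+15 = 44
Expected project duration μ = 44 weeks. Critical path: A → B → E.

44 weeks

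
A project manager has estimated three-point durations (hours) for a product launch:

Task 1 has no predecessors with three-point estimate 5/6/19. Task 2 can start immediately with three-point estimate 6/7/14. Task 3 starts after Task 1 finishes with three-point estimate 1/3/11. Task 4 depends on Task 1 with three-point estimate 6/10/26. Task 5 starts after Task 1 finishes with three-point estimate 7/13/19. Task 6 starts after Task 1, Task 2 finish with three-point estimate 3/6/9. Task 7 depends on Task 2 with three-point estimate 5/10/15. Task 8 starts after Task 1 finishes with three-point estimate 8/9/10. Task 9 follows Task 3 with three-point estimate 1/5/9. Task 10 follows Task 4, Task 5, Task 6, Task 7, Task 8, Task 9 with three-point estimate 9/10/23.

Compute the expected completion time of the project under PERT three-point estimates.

33 hours

te_Task 1 = (5 + 4·6 + 19)/6 = 48/6 = 8
te_Task 2 = (6 + 4·7 + 14)/6 = 48/6 = 8
te_Task 3 = (1 + 4·3 + 11)/6 = 24/6 = 4
te_Task 4 = (6 + 4·10 + 26)/6 = 72/6 = 12
te_Task 5 = (7 + 4·13 + 19)/6 = 78/6 = 13
te_Task 6 = (3 + 4·6 + 9)/6 = 36/6 = 6
te_Task 7 = (5 + 4·10 + 15)/6 = 60/6 = 10
te_Task 8 = (8 + 4·9 + 10)/6 = 54/6 = 9
te_Task 9 = (1 + 4·5 + 9)/6 = 30/6 = 5
te_Task 10 = (9 + 4·10 + 23)/6 = 72/6 = 12

Forward pass:
ES_Task 1 = 0; EF_Task 1 = 8
ES_Task 2 = 0; EF_Task 2 = 8
ES_Task 3 = 8; EF_Task 3 = 8+4 = 12
ES_Task 4 = 8; EF_Task 4 = 8+12 = 20
ES_Task 5 = 8; EF_Task 5 = 8+13 = 21
ES_Task 6 = max(EF_Task 1=8, EF_Task 2=8) = 8; EF_Task 6 = 8+6 = 14
ES_Task 7 = 8; EF_Task 7 = 8+10 = 18
ES_Task 8 = 8; EF_Task 8 = 8+9 = 17
ES_Task 9 = 12; EF_Task 9 = 12+5 = 17
ES_Task 10 = max(EF_Task 4=20, EF_Task 5=21, EF_Task 6=14, EF_Task 7=18, EF_Task 8=17, EF_Task 9=17) = 21; EF_Task 10 = 21+12 = 33
Expected project duration μ = 33 hours. Critical path: Task 1 → Task 5 → Task 10.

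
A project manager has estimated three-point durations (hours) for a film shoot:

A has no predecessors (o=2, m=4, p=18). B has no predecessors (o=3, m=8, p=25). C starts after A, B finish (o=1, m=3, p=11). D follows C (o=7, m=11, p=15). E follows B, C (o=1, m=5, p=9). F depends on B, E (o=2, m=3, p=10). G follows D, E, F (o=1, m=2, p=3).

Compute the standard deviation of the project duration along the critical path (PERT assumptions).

4.26 hours

te_A = (2 + 4·4 + 18)/6 = 36/6 = 6; σ²_A = ((18−2)/6)² = 7.111
te_B = (3 + 4·8 + 25)/6 = 60/6 = 10; σ²_B = ((25−3)/6)² = 13.444
te_C = (1 + 4·3 + 11)/6 = 24/6 = 4; σ²_C = ((11−1)/6)² = 2.778
te_D = (7 + 4·11 + 15)/6 = 66/6 = 11; σ²_D = ((15−7)/6)² = 1.778
te_E = (1 + 4·5 + 9)/6 = 30/6 = 5; σ²_E = ((9−1)/6)² = 1.778
te_F = (2 + 4·3 + 10)/6 = 24/6 = 4; σ²_F = ((10−2)/6)² = 1.778
te_G = (1 + 4·2 + 3)/6 = 12/6 = 2; σ²_G = ((3−1)/6)² = 0.111

Forward pass:
ES_A = 0; EF_A = 6
ES_B = 0; EF_B = 10
ES_C = max(EF_A=6, EF_B=10) = 10; EF_C = 10+4 = 14
ES_D = 14; EF_D = 14+11 = 25
ES_E = max(EF_B=10, EF_C=14) = 14; EF_E = 14+5 = 19
ES_F = max(EF_B=10, EF_E=19) = 19; EF_F = 19+4 = 23
ES_G = max(EF_D=25, EF_E=19, EF_F=23) = 25; EF_G = 25+2 = 27
Expected project duration μ = 27 hours. Critical path: B → C → D → G.

Variance along critical path = 13.444 + 2.778 + 1.778 + 0.111 = 18.111
σ = √18.111 = 4.256 hours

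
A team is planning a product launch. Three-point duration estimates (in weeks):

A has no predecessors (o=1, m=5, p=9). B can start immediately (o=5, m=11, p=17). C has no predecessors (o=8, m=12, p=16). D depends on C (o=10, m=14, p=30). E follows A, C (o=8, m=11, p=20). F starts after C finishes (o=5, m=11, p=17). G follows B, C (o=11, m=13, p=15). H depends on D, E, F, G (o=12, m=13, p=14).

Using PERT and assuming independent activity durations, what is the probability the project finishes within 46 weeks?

te_A = (1 + 4·5 + 9)/6 = 30/6 = 5; σ²_A = ((9−1)/6)² = 1.778
te_B = (5 + 4·11 + 17)/6 = 66/6 = 11; σ²_B = ((17−5)/6)² = 4.000
te_C = (8 + 4·12 + 16)/6 = 72/6 = 12; σ²_C = ((16−8)/6)² = 1.778
te_D = (10 + 4·14 + 30)/6 = 96/6 = 16; σ²_D = ((30−10)/6)² = 11.111
te_E = (8 + 4·11 + 20)/6 = 72/6 = 12; σ²_E = ((20−8)/6)² = 4.000
te_F = (5 + 4·11 + 17)/6 = 66/6 = 11; σ²_F = ((17−5)/6)² = 4.000
te_G = (11 + 4·13 + 15)/6 = 78/6 = 13; σ²_G = ((15−11)/6)² = 0.444
te_H = (12 + 4·13 + 14)/6 = 78/6 = 13; σ²_H = ((14−12)/6)² = 0.111

Forward pass:
ES_A = 0; EF_A = 5
ES_B = 0; EF_B = 11
ES_C = 0; EF_C = 12
ES_D = 12; EF_D = 12+16 = 28
ES_E = max(EF_A=5, EF_C=12) = 12; EF_E = 12+12 = 24
ES_F = 12; EF_F = 12+11 = 23
ES_G = max(EF_B=11, EF_C=12) = 12; EF_G = 12+13 = 25
ES_H = max(EF_D=28, EF_E=24, EF_F=23, EF_G=25) = 28; EF_H = 28+13 = 41
Expected project duration μ = 41 weeks. Critical path: C → D → H.

Variance along critical path = 1.778 + 11.111 + 0.111 = 13.000; σ = √13.000 = 3.606 weeks.
Z = (46 − 41) / 3.606 = 1.387
P(T ≤ 46) = Φ(1.387) ≈ 0.917

0.917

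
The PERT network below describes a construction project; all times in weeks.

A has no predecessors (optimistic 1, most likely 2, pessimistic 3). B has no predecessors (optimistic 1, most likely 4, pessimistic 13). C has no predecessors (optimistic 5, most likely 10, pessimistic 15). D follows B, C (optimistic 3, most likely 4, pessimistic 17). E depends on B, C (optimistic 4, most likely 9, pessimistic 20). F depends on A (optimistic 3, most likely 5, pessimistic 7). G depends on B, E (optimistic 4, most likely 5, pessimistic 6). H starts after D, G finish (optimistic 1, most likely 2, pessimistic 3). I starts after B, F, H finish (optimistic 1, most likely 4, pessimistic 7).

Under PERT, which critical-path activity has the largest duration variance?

te_A = (1 + 4·2 + 3)/6 = 12/6 = 2; σ²_A = ((3−1)/6)² = 0.111
te_B = (1 + 4·4 + 13)/6 = 30/6 = 5; σ²_B = ((13−1)/6)² = 4.000
te_C = (5 + 4·10 + 15)/6 = 60/6 = 10; σ²_C = ((15−5)/6)² = 2.778
te_D = (3 + 4·4 + 17)/6 = 36/6 = 6; σ²_D = ((17−3)/6)² = 5.444
te_E = (4 + 4·9 + 20)/6 = 60/6 = 10; σ²_E = ((20−4)/6)² = 7.111
te_F = (3 + 4·5 + 7)/6 = 30/6 = 5; σ²_F = ((7−3)/6)² = 0.444
te_G = (4 + 4·5 + 6)/6 = 30/6 = 5; σ²_G = ((6−4)/6)² = 0.111
te_H = (1 + 4·2 + 3)/6 = 12/6 = 2; σ²_H = ((3−1)/6)² = 0.111
te_I = (1 + 4·4 + 7)/6 = 24/6 = 4; σ²_I = ((7−1)/6)² = 1.000

Forward pass:
ES_A = 0; EF_A = 2
ES_B = 0; EF_B = 5
ES_C = 0; EF_C = 10
ES_D = max(EF_B=5, EF_C=10) = 10; EF_D = 10+6 = 16
ES_E = max(EF_B=5, EF_C=10) = 10; EF_E = 10+10 = 20
ES_F = 2; EF_F = 2+5 = 7
ES_G = max(EF_B=5, EF_E=20) = 20; EF_G = 20+5 = 25
ES_H = max(EF_D=16, EF_G=25) = 25; EF_H = 25+2 = 27
ES_I = max(EF_B=5, EF_F=7, EF_H=27) = 27; EF_I = 27+4 = 31
Expected project duration μ = 31 weeks. Critical path: C → E → G → H → I.

Variances on critical path: σ²_C=2.778, σ²_E=7.111, σ²_G=0.111, σ²_H=0.111, σ²_I=1.000.
Largest is σ²_E = 7.111.

E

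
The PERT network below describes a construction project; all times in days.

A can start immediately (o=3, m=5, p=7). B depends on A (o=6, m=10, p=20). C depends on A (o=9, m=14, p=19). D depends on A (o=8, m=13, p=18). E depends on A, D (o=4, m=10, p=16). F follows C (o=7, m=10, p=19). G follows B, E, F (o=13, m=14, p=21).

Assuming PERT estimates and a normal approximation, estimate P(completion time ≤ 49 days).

0.909

te_A = (3 + 4·5 + 7)/6 = 30/6 = 5; σ²_A = ((7−3)/6)² = 0.444
te_B = (6 + 4·10 + 20)/6 = 66/6 = 11; σ²_B = ((20−6)/6)² = 5.444
te_C = (9 + 4·14 + 19)/6 = 84/6 = 14; σ²_C = ((19−9)/6)² = 2.778
te_D = (8 + 4·13 + 18)/6 = 78/6 = 13; σ²_D = ((18−8)/6)² = 2.778
te_E = (4 + 4·10 + 16)/6 = 60/6 = 10; σ²_E = ((16−4)/6)² = 4.000
te_F = (7 + 4·10 + 19)/6 = 66/6 = 11; σ²_F = ((19−7)/6)² = 4.000
te_G = (13 + 4·14 + 21)/6 = 90/6 = 15; σ²_G = ((21−13)/6)² = 1.778

Forward pass:
ES_A = 0; EF_A = 5
ES_B = 5; EF_B = 5+11 = 16
ES_C = 5; EF_C = 5+14 = 19
ES_D = 5; EF_D = 5+13 = 18
ES_E = max(EF_A=5, EF_D=18) = 18; EF_E = 18+10 = 28
ES_F = 19; EF_F = 19+11 = 30
ES_G = max(EF_B=16, EF_E=28, EF_F=30) = 30; EF_G = 30+15 = 45
Expected project duration μ = 45 days. Critical path: A → C → F → G.

Variance along critical path = 0.444 + 2.778 + 4.000 + 1.778 = 9.000; σ = √9.000 = 3.000 days.
Z = (49 − 45) / 3.000 = 1.333
P(T ≤ 49) = Φ(1.333) ≈ 0.909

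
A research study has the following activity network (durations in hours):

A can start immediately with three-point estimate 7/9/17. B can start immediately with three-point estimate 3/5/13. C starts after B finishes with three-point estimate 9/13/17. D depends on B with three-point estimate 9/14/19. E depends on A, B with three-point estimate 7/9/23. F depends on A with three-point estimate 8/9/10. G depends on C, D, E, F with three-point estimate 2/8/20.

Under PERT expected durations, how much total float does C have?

te_A = (7 + 4·9 + 17)/6 = 60/6 = 10
te_B = (3 + 4·5 + 13)/6 = 36/6 = 6
te_C = (9 + 4·13 + 17)/6 = 78/6 = 13
te_D = (9 + 4·14 + 19)/6 = 84/6 = 14
te_E = (7 + 4·9 + 23)/6 = 66/6 = 11
te_F = (8 + 4·9 + 10)/6 = 54/6 = 9
te_G = (2 + 4·8 + 20)/6 = 54/6 = 9

Forward pass:
ES_A = 0; EF_A = 10
ES_B = 0; EF_B = 6
ES_C = 6; EF_C = 6+13 = 19
ES_D = 6; EF_D = 6+14 = 20
ES_E = max(EF_A=10, EF_B=6) = 10; EF_E = 10+11 = 21
ES_F = 10; EF_F = 10+9 = 19
ES_G = max(EF_C=19, EF_D=20, EF_E=21, EF_F=19) = 21; EF_G = 21+9 = 30
Expected project duration μ = 30 hours. Critical path: A → E → G.

Backward pass:
LF_G = 30; LS_G = 30−9 = 21
LF_F = LS_G = 21; LS_F = 21−9 = 12
LF_E = LS_G = 21; LS_E = 21−11 = 10
LF_D = LS_G = 21; LS_D = 21−14 = 7
LF_C = LS_G = 21; LS_C = 21−13 = 8
LF_B = min(LS_C=8, LS_D=7, LS_E=10) = 7; LS_B = 7−6 = 1
LF_A = min(LS_E=10, LS_F=12) = 10; LS_A = 10−10 = 0
Slack_C = LS_C − ES_C = 8 − 6 = 2

2 hours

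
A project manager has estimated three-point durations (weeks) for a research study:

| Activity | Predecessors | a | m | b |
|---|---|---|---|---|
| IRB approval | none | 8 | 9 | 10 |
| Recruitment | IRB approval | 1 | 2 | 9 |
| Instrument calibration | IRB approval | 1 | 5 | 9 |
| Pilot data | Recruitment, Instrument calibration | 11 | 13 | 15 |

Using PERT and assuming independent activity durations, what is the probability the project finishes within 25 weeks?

0.095

te_IRB approval = (8 + 4·9 + 10)/6 = 54/6 = 9; σ²_IRB approval = ((10−8)/6)² = 0.111
te_Recruitment = (1 + 4·2 + 9)/6 = 18/6 = 3; σ²_Recruitment = ((9−1)/6)² = 1.778
te_Instrument calibration = (1 + 4·5 + 9)/6 = 30/6 = 5; σ²_Instrument calibration = ((9−1)/6)² = 1.778
te_Pilot data = (11 + 4·13 + 15)/6 = 78/6 = 13; σ²_Pilot data = ((15−11)/6)² = 0.444

Forward pass:
ES_IRB approval = 0; EF_IRB approval = 9
ES_Recruitment = 9; EF_Recruitment = 9+3 = 12
ES_Instrument calibration = 9; EF_Instrument calibration = 9+5 = 14
ES_Pilot data = max(EF_Recruitment=12, EF_Instrument calibration=14) = 14; EF_Pilot data = 14+13 = 27
Expected project duration μ = 27 weeks. Critical path: IRB approval → Instrument calibration → Pilot data.

Variance along critical path = 0.111 + 1.778 + 0.444 = 2.333; σ = √2.333 = 1.528 weeks.
Z = (25 − 27) / 1.528 = -1.309
P(T ≤ 25) = Φ(-1.309) ≈ 0.095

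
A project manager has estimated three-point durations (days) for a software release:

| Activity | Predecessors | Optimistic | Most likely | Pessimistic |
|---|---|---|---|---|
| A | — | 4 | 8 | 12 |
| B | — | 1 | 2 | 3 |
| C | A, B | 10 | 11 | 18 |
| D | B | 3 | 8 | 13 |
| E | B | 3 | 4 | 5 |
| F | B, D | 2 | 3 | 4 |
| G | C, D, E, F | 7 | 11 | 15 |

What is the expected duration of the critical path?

31 days

te_A = (4 + 4·8 + 12)/6 = 48/6 = 8
te_B = (1 + 4·2 + 3)/6 = 12/6 = 2
te_C = (10 + 4·11 + 18)/6 = 72/6 = 12
te_D = (3 + 4·8 + 13)/6 = 48/6 = 8
te_E = (3 + 4·4 + 5)/6 = 24/6 = 4
te_F = (2 + 4·3 + 4)/6 = 18/6 = 3
te_G = (7 + 4·11 + 15)/6 = 66/6 = 11

Forward pass:
ES_A = 0; EF_A = 8
ES_B = 0; EF_B = 2
ES_C = max(EF_A=8, EF_B=2) = 8; EF_C = 8+12 = 20
ES_D = 2; EF_D = 2+8 = 10
ES_E = 2; EF_E = 2+4 = 6
ES_F = max(EF_B=2, EF_D=10) = 10; EF_F = 10+3 = 13
ES_G = max(EF_C=20, EF_D=10, EF_E=6, EF_F=13) = 20; EF_G = 20+11 = 31
Expected project duration μ = 31 days. Critical path: A → C → G.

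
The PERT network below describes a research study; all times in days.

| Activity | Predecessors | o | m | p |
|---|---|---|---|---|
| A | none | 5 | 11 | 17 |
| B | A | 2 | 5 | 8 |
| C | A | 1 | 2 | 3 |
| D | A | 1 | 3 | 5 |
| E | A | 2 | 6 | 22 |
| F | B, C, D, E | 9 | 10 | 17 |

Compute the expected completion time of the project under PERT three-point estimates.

30 days

te_A = (5 + 4·11 + 17)/6 = 66/6 = 11
te_B = (2 + 4·5 + 8)/6 = 30/6 = 5
te_C = (1 + 4·2 + 3)/6 = 12/6 = 2
te_D = (1 + 4·3 + 5)/6 = 18/6 = 3
te_E = (2 + 4·6 + 22)/6 = 48/6 = 8
te_F = (9 + 4·10 + 17)/6 = 66/6 = 11

Forward pass:
ES_A = 0; EF_A = 11
ES_B = 11; EF_B = 11+5 = 16
ES_C = 11; EF_C = 11+2 = 13
ES_D = 11; EF_D = 11+3 = 14
ES_E = 11; EF_E = 11+8 = 19
ES_F = max(EF_B=16, EF_C=13, EF_D=14, EF_E=19) = 19; EF_F = 19+11 = 30
Expected project duration μ = 30 days. Critical path: A → E → F.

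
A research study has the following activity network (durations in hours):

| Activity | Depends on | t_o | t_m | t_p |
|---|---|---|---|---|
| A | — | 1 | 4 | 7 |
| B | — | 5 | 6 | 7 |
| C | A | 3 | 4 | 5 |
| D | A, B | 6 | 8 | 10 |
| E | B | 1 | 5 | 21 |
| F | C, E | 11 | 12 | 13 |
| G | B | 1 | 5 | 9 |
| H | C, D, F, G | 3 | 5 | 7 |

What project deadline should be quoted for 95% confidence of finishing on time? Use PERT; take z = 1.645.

te_A = (1 + 4·4 + 7)/6 = 24/6 = 4; σ²_A = ((7−1)/6)² = 1.000
te_B = (5 + 4·6 + 7)/6 = 36/6 = 6; σ²_B = ((7−5)/6)² = 0.111
te_C = (3 + 4·4 + 5)/6 = 24/6 = 4; σ²_C = ((5−3)/6)² = 0.111
te_D = (6 + 4·8 + 10)/6 = 48/6 = 8; σ²_D = ((10−6)/6)² = 0.444
te_E = (1 + 4·5 + 21)/6 = 42/6 = 7; σ²_E = ((21−1)/6)² = 11.111
te_F = (11 + 4·12 + 13)/6 = 72/6 = 12; σ²_F = ((13−11)/6)² = 0.111
te_G = (1 + 4·5 + 9)/6 = 30/6 = 5; σ²_G = ((9−1)/6)² = 1.778
te_H = (3 + 4·5 + 7)/6 = 30/6 = 5; σ²_H = ((7−3)/6)² = 0.444

Forward pass:
ES_A = 0; EF_A = 4
ES_B = 0; EF_B = 6
ES_C = 4; EF_C = 4+4 = 8
ES_D = max(EF_A=4, EF_B=6) = 6; EF_D = 6+8 = 14
ES_E = 6; EF_E = 6+7 = 13
ES_F = max(EF_C=8, EF_E=13) = 13; EF_F = 13+12 = 25
ES_G = 6; EF_G = 6+5 = 11
ES_H = max(EF_C=8, EF_D=14, EF_F=25, EF_G=11) = 25; EF_H = 25+5 = 30
Expected project duration μ = 30 hours. Critical path: B → E → F → H.

Variance along critical path = 0.111 + 11.111 + 0.111 + 0.444 = 11.778; σ = 3.432 hours.
D = μ + z·σ = 30 + 1.645·3.432 = 35.6 hours

35.6 hours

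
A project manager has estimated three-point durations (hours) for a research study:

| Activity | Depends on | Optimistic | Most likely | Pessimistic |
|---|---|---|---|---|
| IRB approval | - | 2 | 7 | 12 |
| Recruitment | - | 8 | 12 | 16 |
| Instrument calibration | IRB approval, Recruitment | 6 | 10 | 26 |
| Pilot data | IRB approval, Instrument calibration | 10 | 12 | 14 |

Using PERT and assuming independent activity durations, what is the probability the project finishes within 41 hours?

te_IRB approval = (2 + 4·7 + 12)/6 = 42/6 = 7; σ²_IRB approval = ((12−2)/6)² = 2.778
te_Recruitment = (8 + 4·12 + 16)/6 = 72/6 = 12; σ²_Recruitment = ((16−8)/6)² = 1.778
te_Instrument calibration = (6 + 4·10 + 26)/6 = 72/6 = 12; σ²_Instrument calibration = ((26−6)/6)² = 11.111
te_Pilot data = (10 + 4·12 + 14)/6 = 72/6 = 12; σ²_Pilot data = ((14−10)/6)² = 0.444

Forward pass:
ES_IRB approval = 0; EF_IRB approval = 7
ES_Recruitment = 0; EF_Recruitment = 12
ES_Instrument calibration = max(EF_IRB approval=7, EF_Recruitment=12) = 12; EF_Instrument calibration = 12+12 = 24
ES_Pilot data = max(EF_IRB approval=7, EF_Instrument calibration=24) = 24; EF_Pilot data = 24+12 = 36
Expected project duration μ = 36 hours. Critical path: Recruitment → Instrument calibration → Pilot data.

Variance along critical path = 1.778 + 11.111 + 0.444 = 13.333; σ = √13.333 = 3.651 hours.
Z = (41 − 36) / 3.651 = 1.369
P(T ≤ 41) = Φ(1.369) ≈ 0.915

0.915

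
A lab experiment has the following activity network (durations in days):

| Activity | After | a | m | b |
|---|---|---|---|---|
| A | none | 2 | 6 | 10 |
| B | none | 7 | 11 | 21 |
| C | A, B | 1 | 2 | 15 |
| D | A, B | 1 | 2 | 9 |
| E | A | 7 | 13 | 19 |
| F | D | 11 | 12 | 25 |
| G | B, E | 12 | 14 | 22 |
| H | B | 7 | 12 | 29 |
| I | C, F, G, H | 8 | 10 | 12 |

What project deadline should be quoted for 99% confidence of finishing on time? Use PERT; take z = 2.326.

51.0 days

te_A = (2 + 4·6 + 10)/6 = 36/6 = 6; σ²_A = ((10−2)/6)² = 1.778
te_B = (7 + 4·11 + 21)/6 = 72/6 = 12; σ²_B = ((21−7)/6)² = 5.444
te_C = (1 + 4·2 + 15)/6 = 24/6 = 4; σ²_C = ((15−1)/6)² = 5.444
te_D = (1 + 4·2 + 9)/6 = 18/6 = 3; σ²_D = ((9−1)/6)² = 1.778
te_E = (7 + 4·13 + 19)/6 = 78/6 = 13; σ²_E = ((19−7)/6)² = 4.000
te_F = (11 + 4·12 + 25)/6 = 84/6 = 14; σ²_F = ((25−11)/6)² = 5.444
te_G = (12 + 4·14 + 22)/6 = 90/6 = 15; σ²_G = ((22−12)/6)² = 2.778
te_H = (7 + 4·12 + 29)/6 = 84/6 = 14; σ²_H = ((29−7)/6)² = 13.444
te_I = (8 + 4·10 + 12)/6 = 60/6 = 10; σ²_I = ((12−8)/6)² = 0.444

Forward pass:
ES_A = 0; EF_A = 6
ES_B = 0; EF_B = 12
ES_C = max(EF_A=6, EF_B=12) = 12; EF_C = 12+4 = 16
ES_D = max(EF_A=6, EF_B=12) = 12; EF_D = 12+3 = 15
ES_E = 6; EF_E = 6+13 = 19
ES_F = 15; EF_F = 15+14 = 29
ES_G = max(EF_B=12, EF_E=19) = 19; EF_G = 19+15 = 34
ES_H = 12; EF_H = 12+14 = 26
ES_I = max(EF_C=16, EF_F=29, EF_G=34, EF_H=26) = 34; EF_I = 34+10 = 44
Expected project duration μ = 44 days. Critical path: A → E → G → I.

Variance along critical path = 1.778 + 4.000 + 2.778 + 0.444 = 9.000; σ = 3.000 days.
D = μ + z·σ = 44 + 2.326·3.000 = 51.0 days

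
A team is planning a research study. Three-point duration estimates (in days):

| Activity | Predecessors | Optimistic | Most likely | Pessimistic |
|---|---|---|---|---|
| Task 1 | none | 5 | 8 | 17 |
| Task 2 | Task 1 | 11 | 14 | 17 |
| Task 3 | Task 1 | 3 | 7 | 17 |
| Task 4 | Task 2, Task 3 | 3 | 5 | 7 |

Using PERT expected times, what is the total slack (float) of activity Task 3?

te_Task 1 = (5 + 4·8 + 17)/6 = 54/6 = 9
te_Task 2 = (11 + 4·14 + 17)/6 = 84/6 = 14
te_Task 3 = (3 + 4·7 + 17)/6 = 48/6 = 8
te_Task 4 = (3 + 4·5 + 7)/6 = 30/6 = 5

Forward pass:
ES_Task 1 = 0; EF_Task 1 = 9
ES_Task 2 = 9; EF_Task 2 = 9+14 = 23
ES_Task 3 = 9; EF_Task 3 = 9+8 = 17
ES_Task 4 = max(EF_Task 2=23, EF_Task 3=17) = 23; EF_Task 4 = 23+5 = 28
Expected project duration μ = 28 days. Critical path: Task 1 → Task 2 → Task 4.

Backward pass:
LF_Task 4 = 28; LS_Task 4 = 28−5 = 23
LF_Task 3 = LS_Task 4 = 23; LS_Task 3 = 23−8 = 15
LF_Task 2 = LS_Task 4 = 23; LS_Task 2 = 23−14 = 9
LF_Task 1 = min(LS_Task 2=9, LS_Task 3=15) = 9; LS_Task 1 = 9−9 = 0
Slack_Task 3 = LS_Task 3 − ES_Task 3 = 15 − 9 = 6

6 days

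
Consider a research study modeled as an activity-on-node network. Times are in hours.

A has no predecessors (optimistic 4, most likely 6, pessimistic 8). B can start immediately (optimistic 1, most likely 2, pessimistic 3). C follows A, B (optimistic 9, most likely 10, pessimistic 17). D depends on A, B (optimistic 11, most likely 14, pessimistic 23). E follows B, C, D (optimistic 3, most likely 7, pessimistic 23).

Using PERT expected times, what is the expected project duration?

te_A = (4 + 4·6 + 8)/6 = 36/6 = 6
te_B = (1 + 4·2 + 3)/6 = 12/6 = 2
te_C = (9 + 4·10 + 17)/6 = 66/6 = 11
te_D = (11 + 4·14 + 23)/6 = 90/6 = 15
te_E = (3 + 4·7 + 23)/6 = 54/6 = 9

Forward pass:
ES_A = 0; EF_A = 6
ES_B = 0; EF_B = 2
ES_C = max(EF_A=6, EF_B=2) = 6; EF_C = 6+11 = 17
ES_D = max(EF_A=6, EF_B=2) = 6; EF_D = 6+15 = 21
ES_E = max(EF_B=2, EF_C=17, EF_D=21) = 21; EF_E = 21+9 = 30
Expected project duration μ = 30 hours. Critical path: A → D → E.

30 hours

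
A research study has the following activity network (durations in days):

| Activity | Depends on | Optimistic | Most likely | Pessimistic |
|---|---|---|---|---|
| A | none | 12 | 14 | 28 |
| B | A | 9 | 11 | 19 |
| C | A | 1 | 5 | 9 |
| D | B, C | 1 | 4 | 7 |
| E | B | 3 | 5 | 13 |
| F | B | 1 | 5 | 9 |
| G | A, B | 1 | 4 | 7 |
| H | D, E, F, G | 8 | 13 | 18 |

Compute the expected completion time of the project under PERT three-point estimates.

47 days

te_A = (12 + 4·14 + 28)/6 = 96/6 = 16
te_B = (9 + 4·11 + 19)/6 = 72/6 = 12
te_C = (1 + 4·5 + 9)/6 = 30/6 = 5
te_D = (1 + 4·4 + 7)/6 = 24/6 = 4
te_E = (3 + 4·5 + 13)/6 = 36/6 = 6
te_F = (1 + 4·5 + 9)/6 = 30/6 = 5
te_G = (1 + 4·4 + 7)/6 = 24/6 = 4
te_H = (8 + 4·13 + 18)/6 = 78/6 = 13

Forward pass:
ES_A = 0; EF_A = 16
ES_B = 16; EF_B = 16+12 = 28
ES_C = 16; EF_C = 16+5 = 21
ES_D = max(EF_B=28, EF_C=21) = 28; EF_D = 28+4 = 32
ES_E = 28; EF_E = 28+6 = 34
ES_F = 28; EF_F = 28+5 = 33
ES_G = max(EF_A=16, EF_B=28) = 28; EF_G = 28+4 = 32
ES_H = max(EF_D=32, EF_E=34, EF_F=33, EF_G=32) = 34; EF_H = 34+13 = 47
Expected project duration μ = 47 days. Critical path: A → B → E → H.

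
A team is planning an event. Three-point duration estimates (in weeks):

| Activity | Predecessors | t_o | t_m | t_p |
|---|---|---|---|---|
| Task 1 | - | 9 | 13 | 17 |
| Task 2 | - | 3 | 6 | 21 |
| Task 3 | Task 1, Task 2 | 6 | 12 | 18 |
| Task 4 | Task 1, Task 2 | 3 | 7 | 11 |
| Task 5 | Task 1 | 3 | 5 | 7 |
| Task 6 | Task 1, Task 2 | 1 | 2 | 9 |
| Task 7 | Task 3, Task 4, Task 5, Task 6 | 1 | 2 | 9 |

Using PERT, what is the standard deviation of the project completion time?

2.75 weeks

te_Task 1 = (9 + 4·13 + 17)/6 = 78/6 = 13; σ²_Task 1 = ((17−9)/6)² = 1.778
te_Task 2 = (3 + 4·6 + 21)/6 = 48/6 = 8; σ²_Task 2 = ((21−3)/6)² = 9.000
te_Task 3 = (6 + 4·12 + 18)/6 = 72/6 = 12; σ²_Task 3 = ((18−6)/6)² = 4.000
te_Task 4 = (3 + 4·7 + 11)/6 = 42/6 = 7; σ²_Task 4 = ((11−3)/6)² = 1.778
te_Task 5 = (3 + 4·5 + 7)/6 = 30/6 = 5; σ²_Task 5 = ((7−3)/6)² = 0.444
te_Task 6 = (1 + 4·2 + 9)/6 = 18/6 = 3; σ²_Task 6 = ((9−1)/6)² = 1.778
te_Task 7 = (1 + 4·2 + 9)/6 = 18/6 = 3; σ²_Task 7 = ((9−1)/6)² = 1.778

Forward pass:
ES_Task 1 = 0; EF_Task 1 = 13
ES_Task 2 = 0; EF_Task 2 = 8
ES_Task 3 = max(EF_Task 1=13, EF_Task 2=8) = 13; EF_Task 3 = 13+12 = 25
ES_Task 4 = max(EF_Task 1=13, EF_Task 2=8) = 13; EF_Task 4 = 13+7 = 20
ES_Task 5 = 13; EF_Task 5 = 13+5 = 18
ES_Task 6 = max(EF_Task 1=13, EF_Task 2=8) = 13; EF_Task 6 = 13+3 = 16
ES_Task 7 = max(EF_Task 3=25, EF_Task 4=20, EF_Task 5=18, EF_Task 6=16) = 25; EF_Task 7 = 25+3 = 28
Expected project duration μ = 28 weeks. Critical path: Task 1 → Task 3 → Task 7.

Variance along critical path = 1.778 + 4.000 + 1.778 = 7.556
σ = √7.556 = 2.749 weeks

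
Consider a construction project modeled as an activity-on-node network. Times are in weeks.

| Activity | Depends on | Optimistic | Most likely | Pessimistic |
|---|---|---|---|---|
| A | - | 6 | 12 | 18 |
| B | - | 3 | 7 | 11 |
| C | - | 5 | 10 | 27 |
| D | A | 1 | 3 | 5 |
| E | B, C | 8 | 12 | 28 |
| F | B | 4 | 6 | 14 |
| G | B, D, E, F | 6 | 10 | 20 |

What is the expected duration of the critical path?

te_A = (6 + 4·12 + 18)/6 = 72/6 = 12
te_B = (3 + 4·7 + 11)/6 = 42/6 = 7
te_C = (5 + 4·10 + 27)/6 = 72/6 = 12
te_D = (1 + 4·3 + 5)/6 = 18/6 = 3
te_E = (8 + 4·12 + 28)/6 = 84/6 = 14
te_F = (4 + 4·6 + 14)/6 = 42/6 = 7
te_G = (6 + 4·10 + 20)/6 = 66/6 = 11

Forward pass:
ES_A = 0; EF_A = 12
ES_B = 0; EF_B = 7
ES_C = 0; EF_C = 12
ES_D = 12; EF_D = 12+3 = 15
ES_E = max(EF_B=7, EF_C=12) = 12; EF_E = 12+14 = 26
ES_F = 7; EF_F = 7+7 = 14
ES_G = max(EF_B=7, EF_D=15, EF_E=26, EF_F=14) = 26; EF_G = 26+11 = 37
Expected project duration μ = 37 weeks. Critical path: C → E → G.

37 weeks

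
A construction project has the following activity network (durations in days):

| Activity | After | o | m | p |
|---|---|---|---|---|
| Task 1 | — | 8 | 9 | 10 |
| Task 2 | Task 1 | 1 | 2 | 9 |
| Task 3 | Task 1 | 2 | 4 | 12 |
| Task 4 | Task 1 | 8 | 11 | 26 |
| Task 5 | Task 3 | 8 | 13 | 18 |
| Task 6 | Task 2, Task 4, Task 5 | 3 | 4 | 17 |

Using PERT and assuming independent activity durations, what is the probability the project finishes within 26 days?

0.018

te_Task 1 = (8 + 4·9 + 10)/6 = 54/6 = 9; σ²_Task 1 = ((10−8)/6)² = 0.111
te_Task 2 = (1 + 4·2 + 9)/6 = 18/6 = 3; σ²_Task 2 = ((9−1)/6)² = 1.778
te_Task 3 = (2 + 4·4 + 12)/6 = 30/6 = 5; σ²_Task 3 = ((12−2)/6)² = 2.778
te_Task 4 = (8 + 4·11 + 26)/6 = 78/6 = 13; σ²_Task 4 = ((26−8)/6)² = 9.000
te_Task 5 = (8 + 4·13 + 18)/6 = 78/6 = 13; σ²_Task 5 = ((18−8)/6)² = 2.778
te_Task 6 = (3 + 4·4 + 17)/6 = 36/6 = 6; σ²_Task 6 = ((17−3)/6)² = 5.444

Forward pass:
ES_Task 1 = 0; EF_Task 1 = 9
ES_Task 2 = 9; EF_Task 2 = 9+3 = 12
ES_Task 3 = 9; EF_Task 3 = 9+5 = 14
ES_Task 4 = 9; EF_Task 4 = 9+13 = 22
ES_Task 5 = 14; EF_Task 5 = 14+13 = 27
ES_Task 6 = max(EF_Task 2=12, EF_Task 4=22, EF_Task 5=27) = 27; EF_Task 6 = 27+6 = 33
Expected project duration μ = 33 days. Critical path: Task 1 → Task 3 → Task 5 → Task 6.

Variance along critical path = 0.111 + 2.778 + 2.778 + 5.444 = 11.111; σ = √11.111 = 3.333 days.
Z = (26 − 33) / 3.333 = -2.100
P(T ≤ 26) = Φ(-2.100) ≈ 0.018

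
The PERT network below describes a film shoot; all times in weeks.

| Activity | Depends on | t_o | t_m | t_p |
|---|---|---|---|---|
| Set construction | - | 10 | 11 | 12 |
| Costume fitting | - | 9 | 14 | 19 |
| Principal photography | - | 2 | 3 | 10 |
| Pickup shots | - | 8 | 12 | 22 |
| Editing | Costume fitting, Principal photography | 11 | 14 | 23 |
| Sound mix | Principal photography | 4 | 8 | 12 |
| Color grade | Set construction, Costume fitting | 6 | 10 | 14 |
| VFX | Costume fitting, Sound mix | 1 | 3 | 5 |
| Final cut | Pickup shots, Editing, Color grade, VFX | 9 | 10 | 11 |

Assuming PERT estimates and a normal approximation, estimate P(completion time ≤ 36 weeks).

0.127

te_Set construction = (10 + 4·11 + 12)/6 = 66/6 = 11; σ²_Set construction = ((12−10)/6)² = 0.111
te_Costume fitting = (9 + 4·14 + 19)/6 = 84/6 = 14; σ²_Costume fitting = ((19−9)/6)² = 2.778
te_Principal photography = (2 + 4·3 + 10)/6 = 24/6 = 4; σ²_Principal photography = ((10−2)/6)² = 1.778
te_Pickup shots = (8 + 4·12 + 22)/6 = 78/6 = 13; σ²_Pickup shots = ((22−8)/6)² = 5.444
te_Editing = (11 + 4·14 + 23)/6 = 90/6 = 15; σ²_Editing = ((23−11)/6)² = 4.000
te_Sound mix = (4 + 4·8 + 12)/6 = 48/6 = 8; σ²_Sound mix = ((12−4)/6)² = 1.778
te_Color grade = (6 + 4·10 + 14)/6 = 60/6 = 10; σ²_Color grade = ((14−6)/6)² = 1.778
te_VFX = (1 + 4·3 + 5)/6 = 18/6 = 3; σ²_VFX = ((5−1)/6)² = 0.444
te_Final cut = (9 + 4·10 + 11)/6 = 60/6 = 10; σ²_Final cut = ((11−9)/6)² = 0.111

Forward pass:
ES_Set construction = 0; EF_Set construction = 11
ES_Costume fitting = 0; EF_Costume fitting = 14
ES_Principal photography = 0; EF_Principal photography = 4
ES_Pickup shots = 0; EF_Pickup shots = 13
ES_Editing = max(EF_Costume fitting=14, EF_Principal photography=4) = 14; EF_Editing = 14+15 = 29
ES_Sound mix = 4; EF_Sound mix = 4+8 = 12
ES_Color grade = max(EF_Set construction=11, EF_Costume fitting=14) = 14; EF_Color grade = 14+10 = 24
ES_VFX = max(EF_Costume fitting=14, EF_Sound mix=12) = 14; EF_VFX = 14+3 = 17
ES_Final cut = max(EF_Pickup shots=13, EF_Editing=29, EF_Color grade=24, EF_VFX=17) = 29; EF_Final cut = 29+10 = 39
Expected project duration μ = 39 weeks. Critical path: Costume fitting → Editing → Final cut.

Variance along critical path = 2.778 + 4.000 + 0.111 = 6.889; σ = √6.889 = 2.625 weeks.
Z = (36 − 39) / 2.625 = -1.143
P(T ≤ 36) = Φ(-1.143) ≈ 0.127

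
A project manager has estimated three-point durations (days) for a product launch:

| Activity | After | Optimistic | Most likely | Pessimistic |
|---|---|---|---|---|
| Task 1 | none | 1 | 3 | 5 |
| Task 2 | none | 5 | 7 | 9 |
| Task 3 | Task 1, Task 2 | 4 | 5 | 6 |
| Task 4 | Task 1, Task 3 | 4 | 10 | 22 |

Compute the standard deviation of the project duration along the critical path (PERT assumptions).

te_Task 1 = (1 + 4·3 + 5)/6 = 18/6 = 3; σ²_Task 1 = ((5−1)/6)² = 0.444
te_Task 2 = (5 + 4·7 + 9)/6 = 42/6 = 7; σ²_Task 2 = ((9−5)/6)² = 0.444
te_Task 3 = (4 + 4·5 + 6)/6 = 30/6 = 5; σ²_Task 3 = ((6−4)/6)² = 0.111
te_Task 4 = (4 + 4·10 + 22)/6 = 66/6 = 11; σ²_Task 4 = ((22−4)/6)² = 9.000

Forward pass:
ES_Task 1 = 0; EF_Task 1 = 3
ES_Task 2 = 0; EF_Task 2 = 7
ES_Task 3 = max(EF_Task 1=3, EF_Task 2=7) = 7; EF_Task 3 = 7+5 = 12
ES_Task 4 = max(EF_Task 1=3, EF_Task 3=12) = 12; EF_Task 4 = 12+11 = 23
Expected project duration μ = 23 days. Critical path: Task 2 → Task 3 → Task 4.

Variance along critical path = 0.444 + 0.111 + 9.000 = 9.556
σ = √9.556 = 3.091 days

3.09 days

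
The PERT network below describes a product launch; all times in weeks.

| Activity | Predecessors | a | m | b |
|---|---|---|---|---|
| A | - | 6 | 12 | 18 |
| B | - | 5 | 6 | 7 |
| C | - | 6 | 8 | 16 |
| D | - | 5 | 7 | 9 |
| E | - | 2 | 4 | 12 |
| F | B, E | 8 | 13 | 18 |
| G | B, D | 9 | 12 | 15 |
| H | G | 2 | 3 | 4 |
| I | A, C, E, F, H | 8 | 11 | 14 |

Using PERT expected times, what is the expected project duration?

te_A = (6 + 4·12 + 18)/6 = 72/6 = 12
te_B = (5 + 4·6 + 7)/6 = 36/6 = 6
te_C = (6 + 4·8 + 16)/6 = 54/6 = 9
te_D = (5 + 4·7 + 9)/6 = 42/6 = 7
te_E = (2 + 4·4 + 12)/6 = 30/6 = 5
te_F = (8 + 4·13 + 18)/6 = 78/6 = 13
te_G = (9 + 4·12 + 15)/6 = 72/6 = 12
te_H = (2 + 4·3 + 4)/6 = 18/6 = 3
te_I = (8 + 4·11 + 14)/6 = 66/6 = 11

Forward pass:
ES_A = 0; EF_A = 12
ES_B = 0; EF_B = 6
ES_C = 0; EF_C = 9
ES_D = 0; EF_D = 7
ES_E = 0; EF_E = 5
ES_F = max(EF_B=6, EF_E=5) = 6; EF_F = 6+13 = 19
ES_G = max(EF_B=6, EF_D=7) = 7; EF_G = 7+12 = 19
ES_H = 19; EF_H = 19+3 = 22
ES_I = max(EF_A=12, EF_C=9, EF_E=5, EF_F=19, EF_H=22) = 22; EF_I = 22+11 = 33
Expected project duration μ = 33 weeks. Critical path: D → G → H → I.

33 weeks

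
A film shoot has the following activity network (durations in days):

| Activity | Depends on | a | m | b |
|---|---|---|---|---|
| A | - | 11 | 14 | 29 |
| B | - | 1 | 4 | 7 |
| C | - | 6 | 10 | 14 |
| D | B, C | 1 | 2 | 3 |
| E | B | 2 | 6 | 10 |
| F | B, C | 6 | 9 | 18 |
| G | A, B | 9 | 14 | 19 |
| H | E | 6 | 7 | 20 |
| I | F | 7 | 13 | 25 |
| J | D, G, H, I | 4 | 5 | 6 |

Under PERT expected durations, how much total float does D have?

te_A = (11 + 4·14 + 29)/6 = 96/6 = 16
te_B = (1 + 4·4 + 7)/6 = 24/6 = 4
te_C = (6 + 4·10 + 14)/6 = 60/6 = 10
te_D = (1 + 4·2 + 3)/6 = 12/6 = 2
te_E = (2 + 4·6 + 10)/6 = 36/6 = 6
te_F = (6 + 4·9 + 18)/6 = 60/6 = 10
te_G = (9 + 4·14 + 19)/6 = 84/6 = 14
te_H = (6 + 4·7 + 20)/6 = 54/6 = 9
te_I = (7 + 4·13 + 25)/6 = 84/6 = 14
te_J = (4 + 4·5 + 6)/6 = 30/6 = 5

Forward pass:
ES_A = 0; EF_A = 16
ES_B = 0; EF_B = 4
ES_C = 0; EF_C = 10
ES_D = max(EF_B=4, EF_C=10) = 10; EF_D = 10+2 = 12
ES_E = 4; EF_E = 4+6 = 10
ES_F = max(EF_B=4, EF_C=10) = 10; EF_F = 10+10 = 20
ES_G = max(EF_A=16, EF_B=4) = 16; EF_G = 16+14 = 30
ES_H = 10; EF_H = 10+9 = 19
ES_I = 20; EF_I = 20+14 = 34
ES_J = max(EF_D=12, EF_G=30, EF_H=19, EF_I=34) = 34; EF_J = 34+5 = 39
Expected project duration μ = 39 days. Critical path: C → F → I → J.

Backward pass:
LF_J = 39; LS_J = 39−5 = 34
LF_I = LS_J = 34; LS_I = 34−14 = 20
LF_H = LS_J = 34; LS_H = 34−9 = 25
LF_G = LS_J = 34; LS_G = 34−14 = 20
LF_F = LS_I = 20; LS_F = 20−10 = 10
LF_E = LS_H = 25; LS_E = 25−6 = 19
LF_D = LS_J = 34; LS_D = 34−2 = 32
LF_C = min(LS_D=32, LS_F=10) = 10; LS_C = 10−10 = 0
LF_B = min(LS_D=32, LS_E=19, LS_F=10, LS_G=20) = 10; LS_B = 10−4 = 6
LF_A = LS_G = 20; LS_A = 20−16 = 4
Slack_D = LS_D − ES_D = 32 − 10 = 22

22 days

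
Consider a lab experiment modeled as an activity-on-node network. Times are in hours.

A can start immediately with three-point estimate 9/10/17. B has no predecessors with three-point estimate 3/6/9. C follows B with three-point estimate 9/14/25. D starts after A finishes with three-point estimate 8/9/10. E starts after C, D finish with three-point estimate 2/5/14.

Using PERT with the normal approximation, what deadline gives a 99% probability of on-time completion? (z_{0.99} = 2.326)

te_A = (9 + 4·10 + 17)/6 = 66/6 = 11; σ²_A = ((17−9)/6)² = 1.778
te_B = (3 + 4·6 + 9)/6 = 36/6 = 6; σ²_B = ((9−3)/6)² = 1.000
te_C = (9 + 4·14 + 25)/6 = 90/6 = 15; σ²_C = ((25−9)/6)² = 7.111
te_D = (8 + 4·9 + 10)/6 = 54/6 = 9; σ²_D = ((10−8)/6)² = 0.111
te_E = (2 + 4·5 + 14)/6 = 36/6 = 6; σ²_E = ((14−2)/6)² = 4.000

Forward pass:
ES_A = 0; EF_A = 11
ES_B = 0; EF_B = 6
ES_C = 6; EF_C = 6+15 = 21
ES_D = 11; EF_D = 11+9 = 20
ES_E = max(EF_C=21, EF_D=20) = 21; EF_E = 21+6 = 27
Expected project duration μ = 27 hours. Critical path: B → C → E.

Variance along critical path = 1.000 + 7.111 + 4.000 = 12.111; σ = 3.480 hours.
D = μ + z·σ = 27 + 2.326·3.480 = 35.1 hours

35.1 hours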